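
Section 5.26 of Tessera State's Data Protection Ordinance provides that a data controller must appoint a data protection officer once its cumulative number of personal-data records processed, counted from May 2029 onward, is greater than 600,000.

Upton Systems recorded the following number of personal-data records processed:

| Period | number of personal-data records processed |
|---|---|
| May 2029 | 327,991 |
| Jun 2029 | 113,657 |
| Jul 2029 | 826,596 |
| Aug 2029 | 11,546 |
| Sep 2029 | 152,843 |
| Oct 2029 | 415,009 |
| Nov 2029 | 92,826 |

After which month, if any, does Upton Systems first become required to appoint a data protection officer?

Jul 2029

Through May 2029: 327,991
Through Jun 2029: 441,648
Through Jul 2029: 1,268,244 ← exceeds threshold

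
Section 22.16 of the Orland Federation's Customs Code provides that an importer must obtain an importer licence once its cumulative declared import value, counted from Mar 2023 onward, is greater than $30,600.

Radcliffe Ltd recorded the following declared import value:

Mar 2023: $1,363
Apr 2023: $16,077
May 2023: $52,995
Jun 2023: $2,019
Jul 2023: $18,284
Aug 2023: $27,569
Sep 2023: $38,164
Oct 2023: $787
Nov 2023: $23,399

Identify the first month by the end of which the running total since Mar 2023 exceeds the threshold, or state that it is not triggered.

Through Mar 2023: $1,363
Through Apr 2023: $17,440
Through May 2023: $70,435 ← exceeds threshold

May 2023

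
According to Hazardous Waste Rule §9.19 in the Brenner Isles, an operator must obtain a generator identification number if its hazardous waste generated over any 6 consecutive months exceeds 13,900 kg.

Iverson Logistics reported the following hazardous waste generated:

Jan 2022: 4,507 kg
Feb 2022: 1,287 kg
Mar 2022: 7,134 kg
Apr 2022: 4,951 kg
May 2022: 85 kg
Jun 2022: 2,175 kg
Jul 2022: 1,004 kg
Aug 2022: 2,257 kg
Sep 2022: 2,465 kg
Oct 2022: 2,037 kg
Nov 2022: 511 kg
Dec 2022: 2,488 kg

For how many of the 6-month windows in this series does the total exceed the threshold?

3

Jan 2022–Jun 2022: 4,507 kg + 1,287 kg + 7,134 kg + 4,951 kg + 85 kg + 2,175 kg = 20,139 kg (over)
Feb 2022–Jul 2022: 1,287 kg + 7,134 kg + 4,951 kg + 85 kg + 2,175 kg + 1,004 kg = 16,636 kg (over)
Mar 2022–Aug 2022: 7,134 kg + 4,951 kg + 85 kg + 2,175 kg + 1,004 kg + 2,257 kg = 17,606 kg (over)
Apr 2022–Sep 2022: 4,951 kg + 85 kg + 2,175 kg + 1,004 kg + 2,257 kg + 2,465 kg = 12,937 kg (under)
May 2022–Oct 2022: 85 kg + 2,175 kg + 1,004 kg + 2,257 kg + 2,465 kg + 2,037 kg = 10,023 kg (under)
Jun 2022–Nov 2022: 2,175 kg + 1,004 kg + 2,257 kg + 2,465 kg + 2,037 kg + 511 kg = 10,449 kg (under)
Jul 2022–Dec 2022: 1,004 kg + 2,257 kg + 2,465 kg + 2,037 kg + 511 kg + 2,488 kg = 10,762 kg (under)
3 windows exceed the threshold.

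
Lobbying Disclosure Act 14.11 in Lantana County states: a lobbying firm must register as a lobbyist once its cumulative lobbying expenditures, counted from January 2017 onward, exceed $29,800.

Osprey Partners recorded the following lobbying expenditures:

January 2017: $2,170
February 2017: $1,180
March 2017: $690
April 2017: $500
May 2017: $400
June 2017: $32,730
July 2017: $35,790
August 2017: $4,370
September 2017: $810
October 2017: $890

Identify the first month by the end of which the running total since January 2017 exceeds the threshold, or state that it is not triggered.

June 2017

Through January 2017: $2,170
Through February 2017: $3,350
Through March 2017: $4,040
Through April 2017: $4,540
Through May 2017: $4,940
Through June 2017: $37,670 ← exceeds threshold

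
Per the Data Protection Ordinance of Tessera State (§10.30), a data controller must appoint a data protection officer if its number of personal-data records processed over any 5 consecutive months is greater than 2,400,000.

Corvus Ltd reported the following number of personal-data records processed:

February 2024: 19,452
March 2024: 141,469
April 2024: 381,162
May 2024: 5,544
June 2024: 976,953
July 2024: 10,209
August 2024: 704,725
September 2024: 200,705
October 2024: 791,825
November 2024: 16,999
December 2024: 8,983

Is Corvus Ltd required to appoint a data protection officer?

February 2024–June 2024: 19,452 + 141,469 + 381,162 + 5,544 + 976,953 = 1,524,580 (under)
March 2024–July 2024: 141,469 + 381,162 + 5,544 + 976,953 + 10,209 = 1,515,337 (under)
April 2024–August 2024: 381,162 + 5,544 + 976,953 + 10,209 + 704,725 = 2,078,593 (under)
May 2024–September 2024: 5,544 + 976,953 + 10,209 + 704,725 + 200,705 = 1,898,136 (under)
June 2024–October 2024: 976,953 + 10,209 + 704,725 + 200,705 + 791,825 = 2,684,417 (over)
July 2024–November 2024: 10,209 + 704,725 + 200,705 + 791,825 + 16,999 = 1,724,463 (under)
August 2024–December 2024: 704,725 + 200,705 + 791,825 + 16,999 + 8,983 = 1,723,237 (under)
At least one window exceeds 2,400,000.

Yes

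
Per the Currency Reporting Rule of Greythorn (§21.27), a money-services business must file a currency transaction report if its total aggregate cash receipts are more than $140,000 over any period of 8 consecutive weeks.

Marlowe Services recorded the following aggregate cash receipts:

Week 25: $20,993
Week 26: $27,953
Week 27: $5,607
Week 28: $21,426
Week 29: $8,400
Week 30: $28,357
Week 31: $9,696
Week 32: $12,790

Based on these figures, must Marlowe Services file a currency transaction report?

No

Total aggregate cash receipts: $20,993 + $27,953 + $5,607 + $21,426 + $8,400 + $28,357 + $9,696 + $12,790 = $135,222.
$135,222 ≤ $140,000, so the threshold is not exceeded.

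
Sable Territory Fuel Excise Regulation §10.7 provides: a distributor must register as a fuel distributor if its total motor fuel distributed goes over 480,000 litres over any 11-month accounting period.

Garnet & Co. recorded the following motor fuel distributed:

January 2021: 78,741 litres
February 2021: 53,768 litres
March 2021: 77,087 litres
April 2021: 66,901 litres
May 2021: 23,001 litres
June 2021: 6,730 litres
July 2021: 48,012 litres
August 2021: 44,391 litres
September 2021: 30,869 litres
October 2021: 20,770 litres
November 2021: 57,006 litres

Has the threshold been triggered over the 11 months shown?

Yes

Total motor fuel distributed: 78,741 litres + 53,768 litres + 77,087 litres + 66,901 litres + 23,001 litres + 6,730 litres + 48,012 litres + 44,391 litres + 30,869 litres + 20,770 litres + 57,006 litres = 507,276 litres.
507,276 litres > 480,000 litres, so the threshold is exceeded.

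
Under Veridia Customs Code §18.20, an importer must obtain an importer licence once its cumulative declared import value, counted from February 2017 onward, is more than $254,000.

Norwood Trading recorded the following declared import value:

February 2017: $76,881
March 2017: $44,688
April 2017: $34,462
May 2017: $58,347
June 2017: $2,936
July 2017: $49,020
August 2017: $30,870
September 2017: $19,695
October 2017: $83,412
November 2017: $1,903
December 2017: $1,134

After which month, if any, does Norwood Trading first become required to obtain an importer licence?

Through February 2017: $76,881
Through March 2017: $121,569
Through April 2017: $156,031
Through May 2017: $214,378
Through June 2017: $217,314
Through July 2017: $266,334 ← exceeds threshold

July 2017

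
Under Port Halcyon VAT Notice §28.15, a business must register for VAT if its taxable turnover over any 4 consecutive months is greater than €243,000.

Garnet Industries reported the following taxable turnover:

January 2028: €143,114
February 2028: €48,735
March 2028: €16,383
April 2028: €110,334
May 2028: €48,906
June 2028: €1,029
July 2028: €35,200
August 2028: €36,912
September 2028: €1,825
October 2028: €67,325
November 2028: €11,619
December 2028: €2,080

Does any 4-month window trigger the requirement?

Yes

January 2028–April 2028: €143,114 + €48,735 + €16,383 + €110,334 = €318,566 (over)
February 2028–May 2028: €48,735 + €16,383 + €110,334 + €48,906 = €224,358 (under)
March 2028–June 2028: €16,383 + €110,334 + €48,906 + €1,029 = €176,652 (under)
April 2028–July 2028: €110,334 + €48,906 + €1,029 + €35,200 = €195,469 (under)
May 2028–August 2028: €48,906 + €1,029 + €35,200 + €36,912 = €122,047 (under)
June 2028–September 2028: €1,029 + €35,200 + €36,912 + €1,825 = €74,966 (under)
July 2028–October 2028: €35,200 + €36,912 + €1,825 + €67,325 = €141,262 (under)
August 2028–November 2028: €36,912 + €1,825 + €67,325 + €11,619 = €117,681 (under)
September 2028–December 2028: €1,825 + €67,325 + €11,619 + €2,080 = €82,849 (under)
At least one window exceeds €243,000.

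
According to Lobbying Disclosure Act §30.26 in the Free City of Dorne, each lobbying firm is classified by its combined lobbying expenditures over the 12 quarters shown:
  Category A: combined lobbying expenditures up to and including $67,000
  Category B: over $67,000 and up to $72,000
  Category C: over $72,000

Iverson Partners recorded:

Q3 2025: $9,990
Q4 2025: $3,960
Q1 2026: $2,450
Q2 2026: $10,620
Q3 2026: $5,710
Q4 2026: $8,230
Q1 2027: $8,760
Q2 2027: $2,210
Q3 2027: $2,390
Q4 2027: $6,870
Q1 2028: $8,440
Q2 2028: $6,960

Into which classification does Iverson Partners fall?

Category C

Combined lobbying expenditures: $9,990 + $3,960 + $2,450 + $10,620 + $5,710 + $8,230 + $8,760 + $2,210 + $2,390 + $6,870 + $8,440 + $6,960 = $76,590.
$76,590 > $72,000, so Category C applies.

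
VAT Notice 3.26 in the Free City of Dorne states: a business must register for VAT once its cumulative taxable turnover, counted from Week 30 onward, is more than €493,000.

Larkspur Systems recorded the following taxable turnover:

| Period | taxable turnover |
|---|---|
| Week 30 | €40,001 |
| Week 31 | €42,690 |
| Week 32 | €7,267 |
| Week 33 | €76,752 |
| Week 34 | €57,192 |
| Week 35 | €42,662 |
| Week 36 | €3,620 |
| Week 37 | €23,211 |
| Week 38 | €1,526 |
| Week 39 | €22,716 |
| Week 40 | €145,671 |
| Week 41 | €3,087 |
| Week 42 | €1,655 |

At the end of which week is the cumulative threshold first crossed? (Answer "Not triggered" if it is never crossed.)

Through Week 30: €40,001
Through Week 31: €82,691
Through Week 32: €89,958
Through Week 33: €166,710
Through Week 34: €223,902
Through Week 35: €266,564
Through Week 36: €270,184
Through Week 37: €293,395
Through Week 38: €294,921
Through Week 39: €317,637
Through Week 40: €463,308
Through Week 41: €466,395
Through Week 42: €468,050
Final cumulative total €468,050 ≤ €493,000; the threshold is never exceeded.

Not triggered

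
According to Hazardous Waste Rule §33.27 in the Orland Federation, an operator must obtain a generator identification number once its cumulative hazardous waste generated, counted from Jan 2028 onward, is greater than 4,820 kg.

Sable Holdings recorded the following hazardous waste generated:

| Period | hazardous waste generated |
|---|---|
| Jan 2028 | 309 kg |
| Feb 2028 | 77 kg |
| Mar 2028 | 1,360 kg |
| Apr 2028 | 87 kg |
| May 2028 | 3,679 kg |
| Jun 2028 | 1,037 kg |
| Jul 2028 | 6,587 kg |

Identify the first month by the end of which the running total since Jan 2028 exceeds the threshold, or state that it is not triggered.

May 2028

Through Jan 2028: 309 kg
Through Feb 2028: 386 kg
Through Mar 2028: 1,746 kg
Through Apr 2028: 1,833 kg
Through May 2028: 5,512 kg ← exceeds threshold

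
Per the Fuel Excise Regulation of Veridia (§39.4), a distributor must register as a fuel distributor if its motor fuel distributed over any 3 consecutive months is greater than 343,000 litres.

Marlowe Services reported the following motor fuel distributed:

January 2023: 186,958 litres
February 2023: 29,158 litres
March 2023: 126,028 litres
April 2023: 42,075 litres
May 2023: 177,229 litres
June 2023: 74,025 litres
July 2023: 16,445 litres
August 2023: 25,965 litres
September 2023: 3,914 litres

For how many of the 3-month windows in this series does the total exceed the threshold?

January 2023–March 2023: 186,958 litres + 29,158 litres + 126,028 litres = 342,144 litres (under)
February 2023–April 2023: 29,158 litres + 126,028 litres + 42,075 litres = 197,261 litres (under)
March 2023–May 2023: 126,028 litres + 42,075 litres + 177,229 litres = 345,332 litres (over)
April 2023–June 2023: 42,075 litres + 177,229 litres + 74,025 litres = 293,329 litres (under)
May 2023–July 2023: 177,229 litres + 74,025 litres + 16,445 litres = 267,699 litres (under)
June 2023–August 2023: 74,025 litres + 16,445 litres + 25,965 litres = 116,435 litres (under)
July 2023–September 2023: 16,445 litres + 25,965 litres + 3,914 litres = 46,324 litres (under)
1 window exceeds the threshold.

1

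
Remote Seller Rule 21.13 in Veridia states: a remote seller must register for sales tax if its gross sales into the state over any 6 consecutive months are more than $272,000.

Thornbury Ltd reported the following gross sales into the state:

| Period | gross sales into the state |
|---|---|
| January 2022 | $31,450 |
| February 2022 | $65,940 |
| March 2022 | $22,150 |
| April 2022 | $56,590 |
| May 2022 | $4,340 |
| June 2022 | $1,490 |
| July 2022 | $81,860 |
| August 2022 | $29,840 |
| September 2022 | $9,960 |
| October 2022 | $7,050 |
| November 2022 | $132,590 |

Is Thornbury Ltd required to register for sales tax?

No

January 2022–June 2022: $31,450 + $65,940 + $22,150 + $56,590 + $4,340 + $1,490 = $181,960 (under)
February 2022–July 2022: $65,940 + $22,150 + $56,590 + $4,340 + $1,490 + $81,860 = $232,370 (under)
March 2022–August 2022: $22,150 + $56,590 + $4,340 + $1,490 + $81,860 + $29,840 = $196,270 (under)
April 2022–September 2022: $56,590 + $4,340 + $1,490 + $81,860 + $29,840 + $9,960 = $184,080 (under)
May 2022–October 2022: $4,340 + $1,490 + $81,860 + $29,840 + $9,960 + $7,050 = $134,540 (under)
June 2022–November 2022: $1,490 + $81,860 + $29,840 + $9,960 + $7,050 + $132,590 = $262,790 (under)
No window exceeds $272,000.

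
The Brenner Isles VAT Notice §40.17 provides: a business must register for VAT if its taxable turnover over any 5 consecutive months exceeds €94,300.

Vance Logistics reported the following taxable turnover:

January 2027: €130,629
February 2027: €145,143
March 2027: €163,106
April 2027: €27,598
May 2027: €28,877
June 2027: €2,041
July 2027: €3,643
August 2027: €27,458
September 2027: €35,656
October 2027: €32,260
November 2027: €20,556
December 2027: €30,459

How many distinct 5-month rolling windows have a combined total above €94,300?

7

January 2027–May 2027: €130,629 + €145,143 + €163,106 + €27,598 + €28,877 = €495,353 (over)
February 2027–June 2027: €145,143 + €163,106 + €27,598 + €28,877 + €2,041 = €366,765 (over)
March 2027–July 2027: €163,106 + €27,598 + €28,877 + €2,041 + €3,643 = €225,265 (over)
April 2027–August 2027: €27,598 + €28,877 + €2,041 + €3,643 + €27,458 = €89,617 (under)
May 2027–September 2027: €28,877 + €2,041 + €3,643 + €27,458 + €35,656 = €97,675 (over)
June 2027–October 2027: €2,041 + €3,643 + €27,458 + €35,656 + €32,260 = €101,058 (over)
July 2027–November 2027: €3,643 + €27,458 + €35,656 + €32,260 + €20,556 = €119,573 (over)
August 2027–December 2027: €27,458 + €35,656 + €32,260 + €20,556 + €30,459 = €146,389 (over)
7 windows exceed the threshold.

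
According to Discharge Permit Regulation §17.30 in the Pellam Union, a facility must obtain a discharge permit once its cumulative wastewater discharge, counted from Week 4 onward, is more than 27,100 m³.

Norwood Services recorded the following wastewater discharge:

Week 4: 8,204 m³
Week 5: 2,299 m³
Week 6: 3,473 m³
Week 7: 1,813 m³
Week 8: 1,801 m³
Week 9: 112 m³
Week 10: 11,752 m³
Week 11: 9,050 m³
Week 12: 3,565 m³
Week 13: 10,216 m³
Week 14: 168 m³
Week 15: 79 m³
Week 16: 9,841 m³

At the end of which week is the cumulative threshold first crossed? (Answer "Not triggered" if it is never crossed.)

Through Week 4: 8,204 m³
Through Week 5: 10,503 m³
Through Week 6: 13,976 m³
Through Week 7: 15,789 m³
Through Week 8: 17,590 m³
Through Week 9: 17,702 m³
Through Week 10: 29,454 m³ ← exceeds threshold

Week 10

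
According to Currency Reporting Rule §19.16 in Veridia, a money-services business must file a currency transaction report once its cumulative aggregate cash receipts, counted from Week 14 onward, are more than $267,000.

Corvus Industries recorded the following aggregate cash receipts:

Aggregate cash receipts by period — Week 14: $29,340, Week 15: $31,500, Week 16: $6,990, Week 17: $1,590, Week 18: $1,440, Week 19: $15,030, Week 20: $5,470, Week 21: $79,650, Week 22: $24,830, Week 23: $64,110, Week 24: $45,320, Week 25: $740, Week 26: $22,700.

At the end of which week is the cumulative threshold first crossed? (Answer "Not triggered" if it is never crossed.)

Week 24

Through Week 14: $29,340
Through Week 15: $60,840
Through Week 16: $67,830
Through Week 17: $69,420
Through Week 18: $70,860
Through Week 19: $85,890
Through Week 20: $91,360
Through Week 21: $171,010
Through Week 22: $195,840
Through Week 23: $259,950
Through Week 24: $305,270 ← exceeds threshold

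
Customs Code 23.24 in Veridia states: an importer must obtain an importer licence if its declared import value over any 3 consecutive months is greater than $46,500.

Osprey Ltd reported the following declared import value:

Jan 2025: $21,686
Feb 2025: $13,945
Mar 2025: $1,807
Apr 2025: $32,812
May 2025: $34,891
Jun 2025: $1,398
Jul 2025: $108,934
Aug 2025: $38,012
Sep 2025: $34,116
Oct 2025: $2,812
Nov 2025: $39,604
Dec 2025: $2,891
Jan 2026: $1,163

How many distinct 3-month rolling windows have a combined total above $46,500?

Jan 2025–Mar 2025: $21,686 + $13,945 + $1,807 = $37,438 (under)
Feb 2025–Apr 2025: $13,945 + $1,807 + $32,812 = $48,564 (over)
Mar 2025–May 2025: $1,807 + $32,812 + $34,891 = $69,510 (over)
Apr 2025–Jun 2025: $32,812 + $34,891 + $1,398 = $69,101 (over)
May 2025–Jul 2025: $34,891 + $1,398 + $108,934 = $145,223 (over)
Jun 2025–Aug 2025: $1,398 + $108,934 + $38,012 = $148,344 (over)
Jul 2025–Sep 2025: $108,934 + $38,012 + $34,116 = $181,062 (over)
Aug 2025–Oct 2025: $38,012 + $34,116 + $2,812 = $74,940 (over)
Sep 2025–Nov 2025: $34,116 + $2,812 + $39,604 = $76,532 (over)
Oct 2025–Dec 2025: $2,812 + $39,604 + $2,891 = $45,307 (under)
Nov 2025–Jan 2026: $39,604 + $2,891 + $1,163 = $43,658 (under)
8 windows exceed the threshold.

8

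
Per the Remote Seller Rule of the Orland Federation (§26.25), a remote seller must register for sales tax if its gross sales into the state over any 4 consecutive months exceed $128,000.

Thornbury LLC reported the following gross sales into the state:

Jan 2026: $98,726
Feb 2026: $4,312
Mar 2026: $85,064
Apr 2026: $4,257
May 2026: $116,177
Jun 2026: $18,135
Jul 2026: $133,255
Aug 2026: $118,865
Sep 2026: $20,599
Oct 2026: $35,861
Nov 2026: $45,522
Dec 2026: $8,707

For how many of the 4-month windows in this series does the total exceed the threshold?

8

Jan 2026–Apr 2026: $98,726 + $4,312 + $85,064 + $4,257 = $192,359 (over)
Feb 2026–May 2026: $4,312 + $85,064 + $4,257 + $116,177 = $209,810 (over)
Mar 2026–Jun 2026: $85,064 + $4,257 + $116,177 + $18,135 = $223,633 (over)
Apr 2026–Jul 2026: $4,257 + $116,177 + $18,135 + $133,255 = $271,824 (over)
May 2026–Aug 2026: $116,177 + $18,135 + $133,255 + $118,865 = $386,432 (over)
Jun 2026–Sep 2026: $18,135 + $133,255 + $118,865 + $20,599 = $290,854 (over)
Jul 2026–Oct 2026: $133,255 + $118,865 + $20,599 + $35,861 = $308,580 (over)
Aug 2026–Nov 2026: $118,865 + $20,599 + $35,861 + $45,522 = $220,847 (over)
Sep 2026–Dec 2026: $20,599 + $35,861 + $45,522 + $8,707 = $110,689 (under)
8 windows exceed the threshold.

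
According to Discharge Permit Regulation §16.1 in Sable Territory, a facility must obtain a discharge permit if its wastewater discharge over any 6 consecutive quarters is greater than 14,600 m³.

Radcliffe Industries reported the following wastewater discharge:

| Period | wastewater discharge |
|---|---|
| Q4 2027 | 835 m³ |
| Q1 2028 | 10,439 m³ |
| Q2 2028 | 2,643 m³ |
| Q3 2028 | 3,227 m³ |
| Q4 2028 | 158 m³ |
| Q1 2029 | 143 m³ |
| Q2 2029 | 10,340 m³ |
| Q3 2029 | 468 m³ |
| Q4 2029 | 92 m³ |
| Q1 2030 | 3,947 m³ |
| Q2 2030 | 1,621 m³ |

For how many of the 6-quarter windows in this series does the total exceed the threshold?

5

Q4 2027–Q1 2029: 835 m³ + 10,439 m³ + 2,643 m³ + 3,227 m³ + 158 m³ + 143 m³ = 17,445 m³ (over)
Q1 2028–Q2 2029: 10,439 m³ + 2,643 m³ + 3,227 m³ + 158 m³ + 143 m³ + 10,340 m³ = 26,950 m³ (over)
Q2 2028–Q3 2029: 2,643 m³ + 3,227 m³ + 158 m³ + 143 m³ + 10,340 m³ + 468 m³ = 16,979 m³ (over)
Q3 2028–Q4 2029: 3,227 m³ + 158 m³ + 143 m³ + 10,340 m³ + 468 m³ + 92 m³ = 14,428 m³ (under)
Q4 2028–Q1 2030: 158 m³ + 143 m³ + 10,340 m³ + 468 m³ + 92 m³ + 3,947 m³ = 15,148 m³ (over)
Q1 2029–Q2 2030: 143 m³ + 10,340 m³ + 468 m³ + 92 m³ + 3,947 m³ + 1,621 m³ = 16,611 m³ (over)
5 windows exceed the threshold.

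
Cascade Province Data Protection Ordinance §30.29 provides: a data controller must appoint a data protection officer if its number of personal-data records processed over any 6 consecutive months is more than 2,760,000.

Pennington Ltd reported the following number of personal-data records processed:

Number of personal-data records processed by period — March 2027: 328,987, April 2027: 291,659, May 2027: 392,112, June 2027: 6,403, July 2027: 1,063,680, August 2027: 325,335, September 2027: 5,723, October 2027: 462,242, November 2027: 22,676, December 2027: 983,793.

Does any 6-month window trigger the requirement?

Yes

March 2027–August 2027: 328,987 + 291,659 + 392,112 + 6,403 + 1,063,680 + 325,335 = 2,408,176 (under)
April 2027–September 2027: 291,659 + 392,112 + 6,403 + 1,063,680 + 325,335 + 5,723 = 2,084,912 (under)
May 2027–October 2027: 392,112 + 6,403 + 1,063,680 + 325,335 + 5,723 + 462,242 = 2,255,495 (under)
June 2027–November 2027: 6,403 + 1,063,680 + 325,335 + 5,723 + 462,242 + 22,676 = 1,886,059 (under)
July 2027–December 2027: 1,063,680 + 325,335 + 5,723 + 462,242 + 22,676 + 983,793 = 2,863,449 (over)
At least one window exceeds 2,760,000.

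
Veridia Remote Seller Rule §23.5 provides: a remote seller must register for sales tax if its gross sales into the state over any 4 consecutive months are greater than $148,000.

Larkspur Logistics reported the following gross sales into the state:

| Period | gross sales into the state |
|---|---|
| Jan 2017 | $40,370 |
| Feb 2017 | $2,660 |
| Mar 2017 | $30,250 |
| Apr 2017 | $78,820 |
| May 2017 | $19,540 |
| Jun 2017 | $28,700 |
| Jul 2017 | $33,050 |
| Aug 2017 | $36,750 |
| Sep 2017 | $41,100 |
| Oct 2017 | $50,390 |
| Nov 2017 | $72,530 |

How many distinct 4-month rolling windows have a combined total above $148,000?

5

Jan 2017–Apr 2017: $40,370 + $2,660 + $30,250 + $78,820 = $152,100 (over)
Feb 2017–May 2017: $2,660 + $30,250 + $78,820 + $19,540 = $131,270 (under)
Mar 2017–Jun 2017: $30,250 + $78,820 + $19,540 + $28,700 = $157,310 (over)
Apr 2017–Jul 2017: $78,820 + $19,540 + $28,700 + $33,050 = $160,110 (over)
May 2017–Aug 2017: $19,540 + $28,700 + $33,050 + $36,750 = $118,040 (under)
Jun 2017–Sep 2017: $28,700 + $33,050 + $36,750 + $41,100 = $139,600 (under)
Jul 2017–Oct 2017: $33,050 + $36,750 + $41,100 + $50,390 = $161,290 (over)
Aug 2017–Nov 2017: $36,750 + $41,100 + $50,390 + $72,530 = $200,770 (over)
5 windows exceed the threshold.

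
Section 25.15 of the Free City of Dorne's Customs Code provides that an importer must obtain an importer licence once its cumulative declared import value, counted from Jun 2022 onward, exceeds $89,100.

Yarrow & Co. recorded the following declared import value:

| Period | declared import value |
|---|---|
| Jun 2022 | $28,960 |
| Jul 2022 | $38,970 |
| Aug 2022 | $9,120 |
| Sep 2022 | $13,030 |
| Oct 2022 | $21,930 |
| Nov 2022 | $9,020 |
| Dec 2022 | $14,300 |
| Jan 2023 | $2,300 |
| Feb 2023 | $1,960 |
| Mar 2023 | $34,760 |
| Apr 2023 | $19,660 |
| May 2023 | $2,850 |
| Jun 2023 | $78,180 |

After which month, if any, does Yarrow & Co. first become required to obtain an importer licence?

Through Jun 2022: $28,960
Through Jul 2022: $67,930
Through Aug 2022: $77,050
Through Sep 2022: $90,080 ← exceeds threshold

Sep 2022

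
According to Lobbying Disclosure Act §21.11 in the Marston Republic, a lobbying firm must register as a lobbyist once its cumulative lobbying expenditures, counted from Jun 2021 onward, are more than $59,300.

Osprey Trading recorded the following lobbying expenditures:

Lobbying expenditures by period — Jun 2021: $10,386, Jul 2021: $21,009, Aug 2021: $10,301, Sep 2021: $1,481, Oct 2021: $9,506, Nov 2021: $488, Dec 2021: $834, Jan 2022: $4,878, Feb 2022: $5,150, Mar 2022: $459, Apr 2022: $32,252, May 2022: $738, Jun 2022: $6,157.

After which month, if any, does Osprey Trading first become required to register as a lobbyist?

Through Jun 2021: $10,386
Through Jul 2021: $31,395
Through Aug 2021: $41,696
Through Sep 2021: $43,177
Through Oct 2021: $52,683
Through Nov 2021: $53,171
Through Dec 2021: $54,005
Through Jan 2022: $58,883
Through Feb 2022: $64,033 ← exceeds threshold

Feb 2022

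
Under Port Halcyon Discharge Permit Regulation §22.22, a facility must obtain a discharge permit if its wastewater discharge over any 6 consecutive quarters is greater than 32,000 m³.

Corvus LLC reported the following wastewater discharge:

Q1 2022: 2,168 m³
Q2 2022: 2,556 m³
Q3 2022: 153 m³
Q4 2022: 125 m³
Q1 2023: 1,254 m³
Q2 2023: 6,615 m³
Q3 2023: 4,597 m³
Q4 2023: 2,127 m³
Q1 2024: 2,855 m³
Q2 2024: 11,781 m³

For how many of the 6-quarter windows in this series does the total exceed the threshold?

0

Q1 2022–Q2 2023: 2,168 m³ + 2,556 m³ + 153 m³ + 125 m³ + 1,254 m³ + 6,615 m³ = 12,871 m³ (under)
Q2 2022–Q3 2023: 2,556 m³ + 153 m³ + 125 m³ + 1,254 m³ + 6,615 m³ + 4,597 m³ = 15,300 m³ (under)
Q3 2022–Q4 2023: 153 m³ + 125 m³ + 1,254 m³ + 6,615 m³ + 4,597 m³ + 2,127 m³ = 14,871 m³ (under)
Q4 2022–Q1 2024: 125 m³ + 1,254 m³ + 6,615 m³ + 4,597 m³ + 2,127 m³ + 2,855 m³ = 17,573 m³ (under)
Q1 2023–Q2 2024: 1,254 m³ + 6,615 m³ + 4,597 m³ + 2,127 m³ + 2,855 m³ + 11,781 m³ = 29,229 m³ (under)
0 windows exceed the threshold.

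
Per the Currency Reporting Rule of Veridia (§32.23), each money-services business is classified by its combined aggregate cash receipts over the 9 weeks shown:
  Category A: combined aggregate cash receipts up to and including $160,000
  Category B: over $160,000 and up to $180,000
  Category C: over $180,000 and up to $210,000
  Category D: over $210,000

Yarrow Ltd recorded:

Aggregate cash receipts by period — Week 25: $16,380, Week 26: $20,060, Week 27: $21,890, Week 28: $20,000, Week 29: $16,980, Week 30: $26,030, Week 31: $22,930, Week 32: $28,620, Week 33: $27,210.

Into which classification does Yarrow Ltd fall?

Category C

Combined aggregate cash receipts: $16,380 + $20,060 + $21,890 + $20,000 + $16,980 + $26,030 + $22,930 + $28,620 + $27,210 = $200,100.
$180,000 < $200,100 ≤ $210,000, so Category C applies.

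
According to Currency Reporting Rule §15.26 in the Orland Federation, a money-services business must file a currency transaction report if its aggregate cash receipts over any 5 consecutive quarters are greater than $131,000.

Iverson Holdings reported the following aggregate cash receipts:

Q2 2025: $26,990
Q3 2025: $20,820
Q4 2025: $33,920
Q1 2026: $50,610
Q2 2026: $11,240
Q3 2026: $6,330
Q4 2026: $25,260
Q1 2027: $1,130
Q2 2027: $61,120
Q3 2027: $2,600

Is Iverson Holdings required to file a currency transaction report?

Q2 2025–Q2 2026: $26,990 + $20,820 + $33,920 + $50,610 + $11,240 = $143,580 (over)
Q3 2025–Q3 2026: $20,820 + $33,920 + $50,610 + $11,240 + $6,330 = $122,920 (under)
Q4 2025–Q4 2026: $33,920 + $50,610 + $11,240 + $6,330 + $25,260 = $127,360 (under)
Q1 2026–Q1 2027: $50,610 + $11,240 + $6,330 + $25,260 + $1,130 = $94,570 (under)
Q2 2026–Q2 2027: $11,240 + $6,330 + $25,260 + $1,130 + $61,120 = $105,080 (under)
Q3 2026–Q3 2027: $6,330 + $25,260 + $1,130 + $61,120 + $2,600 = $96,440 (under)
At least one window exceeds $131,000.

Yes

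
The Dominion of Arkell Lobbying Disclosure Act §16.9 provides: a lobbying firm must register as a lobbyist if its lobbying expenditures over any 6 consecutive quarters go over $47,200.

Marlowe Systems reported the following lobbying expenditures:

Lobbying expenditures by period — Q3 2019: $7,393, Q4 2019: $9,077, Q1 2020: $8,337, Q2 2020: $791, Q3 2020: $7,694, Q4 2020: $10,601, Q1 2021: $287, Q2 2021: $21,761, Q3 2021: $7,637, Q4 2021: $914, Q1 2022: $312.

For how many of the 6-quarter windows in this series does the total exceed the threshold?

3

Q3 2019–Q4 2020: $7,393 + $9,077 + $8,337 + $791 + $7,694 + $10,601 = $43,893 (under)
Q4 2019–Q1 2021: $9,077 + $8,337 + $791 + $7,694 + $10,601 + $287 = $36,787 (under)
Q1 2020–Q2 2021: $8,337 + $791 + $7,694 + $10,601 + $287 + $21,761 = $49,471 (over)
Q2 2020–Q3 2021: $791 + $7,694 + $10,601 + $287 + $21,761 + $7,637 = $48,771 (over)
Q3 2020–Q4 2021: $7,694 + $10,601 + $287 + $21,761 + $7,637 + $914 = $48,894 (over)
Q4 2020–Q1 2022: $10,601 + $287 + $21,761 + $7,637 + $914 + $312 = $41,512 (under)
3 windows exceed the threshold.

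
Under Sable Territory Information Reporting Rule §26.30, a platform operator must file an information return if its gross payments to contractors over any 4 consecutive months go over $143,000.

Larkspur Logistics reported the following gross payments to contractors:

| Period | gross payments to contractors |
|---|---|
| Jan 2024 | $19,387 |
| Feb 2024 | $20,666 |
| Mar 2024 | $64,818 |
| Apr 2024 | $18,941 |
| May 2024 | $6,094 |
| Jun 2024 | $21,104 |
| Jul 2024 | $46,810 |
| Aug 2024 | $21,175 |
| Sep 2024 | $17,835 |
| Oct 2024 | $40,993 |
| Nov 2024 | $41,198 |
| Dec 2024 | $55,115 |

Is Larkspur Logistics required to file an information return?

Jan 2024–Apr 2024: $19,387 + $20,666 + $64,818 + $18,941 = $123,812 (under)
Feb 2024–May 2024: $20,666 + $64,818 + $18,941 + $6,094 = $110,519 (under)
Mar 2024–Jun 2024: $64,818 + $18,941 + $6,094 + $21,104 = $110,957 (under)
Apr 2024–Jul 2024: $18,941 + $6,094 + $21,104 + $46,810 = $92,949 (under)
May 2024–Aug 2024: $6,094 + $21,104 + $46,810 + $21,175 = $95,183 (under)
Jun 2024–Sep 2024: $21,104 + $46,810 + $21,175 + $17,835 = $106,924 (under)
Jul 2024–Oct 2024: $46,810 + $21,175 + $17,835 + $40,993 = $126,813 (under)
Aug 2024–Nov 2024: $21,175 + $17,835 + $40,993 + $41,198 = $121,201 (under)
Sep 2024–Dec 2024: $17,835 + $40,993 + $41,198 + $55,115 = $155,141 (over)
At least one window exceeds $143,000.

Yes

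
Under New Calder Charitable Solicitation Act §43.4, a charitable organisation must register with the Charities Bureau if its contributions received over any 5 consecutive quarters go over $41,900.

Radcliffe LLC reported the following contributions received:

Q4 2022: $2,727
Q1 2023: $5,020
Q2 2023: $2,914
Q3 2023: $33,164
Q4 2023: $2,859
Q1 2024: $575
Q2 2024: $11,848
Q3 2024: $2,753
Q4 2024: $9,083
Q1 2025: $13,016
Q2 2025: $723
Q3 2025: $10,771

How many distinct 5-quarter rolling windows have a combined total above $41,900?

Q4 2022–Q4 2023: $2,727 + $5,020 + $2,914 + $33,164 + $2,859 = $46,684 (over)
Q1 2023–Q1 2024: $5,020 + $2,914 + $33,164 + $2,859 + $575 = $44,532 (over)
Q2 2023–Q2 2024: $2,914 + $33,164 + $2,859 + $575 + $11,848 = $51,360 (over)
Q3 2023–Q3 2024: $33,164 + $2,859 + $575 + $11,848 + $2,753 = $51,199 (over)
Q4 2023–Q4 2024: $2,859 + $575 + $11,848 + $2,753 + $9,083 = $27,118 (under)
Q1 2024–Q1 2025: $575 + $11,848 + $2,753 + $9,083 + $13,016 = $37,275 (under)
Q2 2024–Q2 2025: $11,848 + $2,753 + $9,083 + $13,016 + $723 = $37,423 (under)
Q3 2024–Q3 2025: $2,753 + $9,083 + $13,016 + $723 + $10,771 = $36,346 (under)
4 windows exceed the threshold.

4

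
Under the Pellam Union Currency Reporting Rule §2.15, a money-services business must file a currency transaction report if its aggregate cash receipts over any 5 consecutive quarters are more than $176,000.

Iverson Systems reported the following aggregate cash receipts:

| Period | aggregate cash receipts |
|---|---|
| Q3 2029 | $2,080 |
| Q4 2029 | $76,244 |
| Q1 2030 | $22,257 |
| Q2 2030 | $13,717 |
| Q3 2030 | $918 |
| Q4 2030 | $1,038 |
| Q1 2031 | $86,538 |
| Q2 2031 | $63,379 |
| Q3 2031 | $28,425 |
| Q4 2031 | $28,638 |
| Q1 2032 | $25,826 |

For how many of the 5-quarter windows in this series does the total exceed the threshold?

Q3 2029–Q3 2030: $2,080 + $76,244 + $22,257 + $13,717 + $918 = $115,216 (under)
Q4 2029–Q4 2030: $76,244 + $22,257 + $13,717 + $918 + $1,038 = $114,174 (under)
Q1 2030–Q1 2031: $22,257 + $13,717 + $918 + $1,038 + $86,538 = $124,468 (under)
Q2 2030–Q2 2031: $13,717 + $918 + $1,038 + $86,538 + $63,379 = $165,590 (under)
Q3 2030–Q3 2031: $918 + $1,038 + $86,538 + $63,379 + $28,425 = $180,298 (over)
Q4 2030–Q4 2031: $1,038 + $86,538 + $63,379 + $28,425 + $28,638 = $208,018 (over)
Q1 2031–Q1 2032: $86,538 + $63,379 + $28,425 + $28,638 + $25,826 = $232,806 (over)
3 windows exceed the threshold.

3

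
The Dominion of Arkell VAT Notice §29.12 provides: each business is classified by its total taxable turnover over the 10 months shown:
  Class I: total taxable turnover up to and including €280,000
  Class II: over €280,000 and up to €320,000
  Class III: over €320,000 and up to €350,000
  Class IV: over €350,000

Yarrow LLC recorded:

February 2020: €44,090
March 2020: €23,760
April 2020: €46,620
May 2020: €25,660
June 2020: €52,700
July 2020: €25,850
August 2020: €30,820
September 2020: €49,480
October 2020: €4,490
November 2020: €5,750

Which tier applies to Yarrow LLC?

Total taxable turnover: €44,090 + €23,760 + €46,620 + €25,660 + €52,700 + €25,850 + €30,820 + €49,480 + €4,490 + €5,750 = €309,220.
€280,000 < €309,220 ≤ €320,000, so Class II applies.

Class II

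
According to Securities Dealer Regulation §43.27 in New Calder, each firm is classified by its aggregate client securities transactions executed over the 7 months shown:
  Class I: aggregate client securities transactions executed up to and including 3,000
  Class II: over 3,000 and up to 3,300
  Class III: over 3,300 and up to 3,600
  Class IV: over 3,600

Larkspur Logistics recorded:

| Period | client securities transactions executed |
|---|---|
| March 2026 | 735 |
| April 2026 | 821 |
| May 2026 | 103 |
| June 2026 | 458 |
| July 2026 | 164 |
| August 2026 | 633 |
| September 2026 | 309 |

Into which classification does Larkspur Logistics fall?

Aggregate client securities transactions executed: 735 + 821 + 103 + 458 + 164 + 633 + 309 = 3,223.
3,000 < 3,223 ≤ 3,300, so Class II applies.

Class II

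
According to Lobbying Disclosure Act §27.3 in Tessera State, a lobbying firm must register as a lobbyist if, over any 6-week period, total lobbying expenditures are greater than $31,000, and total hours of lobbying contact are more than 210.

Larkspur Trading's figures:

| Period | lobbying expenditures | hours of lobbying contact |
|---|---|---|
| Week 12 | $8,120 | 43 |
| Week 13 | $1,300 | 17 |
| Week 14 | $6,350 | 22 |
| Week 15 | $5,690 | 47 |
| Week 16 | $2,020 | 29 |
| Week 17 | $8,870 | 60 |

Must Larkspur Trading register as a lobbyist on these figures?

Total lobbying expenditures: $8,120 + $1,300 + $6,350 + $5,690 + $2,020 + $8,870 = $32,350 (> $31,000).
Total hours of lobbying contact: 43 + 17 + 22 + 47 + 29 + 60 = 218 (> 210).
The test is 'and': both thresholds are exceeded.

Yes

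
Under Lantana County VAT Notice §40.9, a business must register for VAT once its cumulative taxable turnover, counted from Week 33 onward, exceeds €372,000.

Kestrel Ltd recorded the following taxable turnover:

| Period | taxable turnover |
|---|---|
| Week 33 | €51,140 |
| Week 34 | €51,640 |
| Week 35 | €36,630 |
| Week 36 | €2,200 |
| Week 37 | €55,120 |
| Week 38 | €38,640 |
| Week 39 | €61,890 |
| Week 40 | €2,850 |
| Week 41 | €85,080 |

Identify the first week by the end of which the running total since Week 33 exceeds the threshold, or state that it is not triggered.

Through Week 33: €51,140
Through Week 34: €102,780
Through Week 35: €139,410
Through Week 36: €141,610
Through Week 37: €196,730
Through Week 38: €235,370
Through Week 39: €297,260
Through Week 40: €300,110
Through Week 41: €385,190 ← exceeds threshold

Week 41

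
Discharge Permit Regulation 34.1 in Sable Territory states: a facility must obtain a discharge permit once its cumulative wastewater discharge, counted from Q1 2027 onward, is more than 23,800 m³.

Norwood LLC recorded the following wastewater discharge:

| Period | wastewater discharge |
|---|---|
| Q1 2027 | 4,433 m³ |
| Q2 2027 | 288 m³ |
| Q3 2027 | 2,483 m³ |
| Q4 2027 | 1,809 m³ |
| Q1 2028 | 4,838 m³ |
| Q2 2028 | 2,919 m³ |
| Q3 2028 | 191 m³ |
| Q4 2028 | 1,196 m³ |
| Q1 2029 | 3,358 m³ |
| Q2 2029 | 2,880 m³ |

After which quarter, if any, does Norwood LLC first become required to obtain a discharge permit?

Q2 2029

Through Q1 2027: 4,433 m³
Through Q2 2027: 4,721 m³
Through Q3 2027: 7,204 m³
Through Q4 2027: 9,013 m³
Through Q1 2028: 13,851 m³
Through Q2 2028: 16,770 m³
Through Q3 2028: 16,961 m³
Through Q4 2028: 18,157 m³
Through Q1 2029: 21,515 m³
Through Q2 2029: 24,395 m³ ← exceeds threshold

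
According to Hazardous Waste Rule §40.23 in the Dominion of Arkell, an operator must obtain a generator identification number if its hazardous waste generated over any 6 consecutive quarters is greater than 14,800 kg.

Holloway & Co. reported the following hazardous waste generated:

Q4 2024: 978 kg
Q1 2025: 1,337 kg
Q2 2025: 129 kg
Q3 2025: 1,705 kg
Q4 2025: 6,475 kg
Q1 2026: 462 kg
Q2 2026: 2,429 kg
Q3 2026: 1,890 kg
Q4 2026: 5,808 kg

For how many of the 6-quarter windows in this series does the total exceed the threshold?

Q4 2024–Q1 2026: 978 kg + 1,337 kg + 129 kg + 1,705 kg + 6,475 kg + 462 kg = 11,086 kg (under)
Q1 2025–Q2 2026: 1,337 kg + 129 kg + 1,705 kg + 6,475 kg + 462 kg + 2,429 kg = 12,537 kg (under)
Q2 2025–Q3 2026: 129 kg + 1,705 kg + 6,475 kg + 462 kg + 2,429 kg + 1,890 kg = 13,090 kg (under)
Q3 2025–Q4 2026: 1,705 kg + 6,475 kg + 462 kg + 2,429 kg + 1,890 kg + 5,808 kg = 18,769 kg (over)
1 window exceeds the threshold.

1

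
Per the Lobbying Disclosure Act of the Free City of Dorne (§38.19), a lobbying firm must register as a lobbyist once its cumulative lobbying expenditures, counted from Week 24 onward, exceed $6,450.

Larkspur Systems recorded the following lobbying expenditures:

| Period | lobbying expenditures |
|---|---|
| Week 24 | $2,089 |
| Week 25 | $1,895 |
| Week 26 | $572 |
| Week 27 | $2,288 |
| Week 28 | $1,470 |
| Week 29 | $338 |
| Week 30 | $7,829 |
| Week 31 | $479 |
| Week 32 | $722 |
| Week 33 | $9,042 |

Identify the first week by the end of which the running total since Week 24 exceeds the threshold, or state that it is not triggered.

Week 27

Through Week 24: $2,089
Through Week 25: $3,984
Through Week 26: $4,556
Through Week 27: $6,844 ← exceeds threshold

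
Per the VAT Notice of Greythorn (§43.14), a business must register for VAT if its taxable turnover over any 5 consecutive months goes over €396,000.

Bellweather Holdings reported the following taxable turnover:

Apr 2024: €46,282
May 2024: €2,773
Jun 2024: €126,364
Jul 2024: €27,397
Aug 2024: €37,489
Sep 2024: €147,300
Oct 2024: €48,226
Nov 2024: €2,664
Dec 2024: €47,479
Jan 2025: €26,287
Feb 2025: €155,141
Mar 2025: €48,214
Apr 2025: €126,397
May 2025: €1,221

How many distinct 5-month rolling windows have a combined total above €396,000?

1

Apr 2024–Aug 2024: €46,282 + €2,773 + €126,364 + €27,397 + €37,489 = €240,305 (under)
May 2024–Sep 2024: €2,773 + €126,364 + €27,397 + €37,489 + €147,300 = €341,323 (under)
Jun 2024–Oct 2024: €126,364 + €27,397 + €37,489 + €147,300 + €48,226 = €386,776 (under)
Jul 2024–Nov 2024: €27,397 + €37,489 + €147,300 + €48,226 + €2,664 = €263,076 (under)
Aug 2024–Dec 2024: €37,489 + €147,300 + €48,226 + €2,664 + €47,479 = €283,158 (under)
Sep 2024–Jan 2025: €147,300 + €48,226 + €2,664 + €47,479 + €26,287 = €271,956 (under)
Oct 2024–Feb 2025: €48,226 + €2,664 + €47,479 + €26,287 + €155,141 = €279,797 (under)
Nov 2024–Mar 2025: €2,664 + €47,479 + €26,287 + €155,141 + €48,214 = €279,785 (under)
Dec 2024–Apr 2025: €47,479 + €26,287 + €155,141 + €48,214 + €126,397 = €403,518 (over)
Jan 2025–May 2025: €26,287 + €155,141 + €48,214 + €126,397 + €1,221 = €357,260 (under)
1 window exceeds the threshold.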